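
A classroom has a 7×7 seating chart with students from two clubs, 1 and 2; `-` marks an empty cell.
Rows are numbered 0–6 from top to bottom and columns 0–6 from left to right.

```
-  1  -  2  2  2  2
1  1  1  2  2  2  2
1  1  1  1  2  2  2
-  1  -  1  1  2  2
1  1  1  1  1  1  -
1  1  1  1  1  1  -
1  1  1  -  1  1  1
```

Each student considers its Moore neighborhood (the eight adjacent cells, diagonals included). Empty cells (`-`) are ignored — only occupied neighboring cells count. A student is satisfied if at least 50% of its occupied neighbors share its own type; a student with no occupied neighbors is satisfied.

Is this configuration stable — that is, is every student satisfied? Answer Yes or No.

Row 0: (0,1)1 3/3 satisfied · (0,3)2 3/4 satisfied · (0,4)2 5/5 satisfied · (0,5)2 5/5 satisfied · (0,6)2 3/3 satisfied
Row 1: (1,0)1 4/4 satisfied · (1,1)1 6/6 satisfied · (1,2)1 5/7 satisfied · (1,3)2 4/7 satisfied · (1,4)2 7/8 satisfied · (1,5)2 8/8 satisfied · (1,6)2 5/5 satisfied
Row 2: (2,0)1 4/4 satisfied · (2,1)1 6/6 satisfied · (2,2)1 6/7 satisfied · (2,3)1 4/7 satisfied · (2,4)2 5/8 satisfied · (2,5)2 7/8 satisfied · (2,6)2 5/5 satisfied
Row 3: (3,1)1 6/6 satisfied · (3,3)1 6/7 satisfied · (3,4)1 5/8 satisfied · (3,5)2 4/7 satisfied · (3,6)2 3/4 satisfied
Row 4: (4,0)1 4/4 satisfied · (4,1)1 6/6 satisfied · (4,2)1 7/7 satisfied · (4,3)1 7/7 satisfied · (4,4)1 7/8 satisfied · (4,5)1 4/6 satisfied
Row 5: (5,0)1 5/5 satisfied · (5,1)1 8/8 satisfied · (5,2)1 7/7 satisfied · (5,3)1 7/7 satisfied · (5,4)1 7/7 satisfied · (5,5)1 6/6 satisfied
Row 6: (6,0)1 3/3 satisfied · (6,1)1 5/5 satisfied · (6,2)1 4/4 satisfied · (6,4)1 4/4 satisfied · (6,5)1 4/4 satisfied · (6,6)1 2/2 satisfied
All meet the threshold, so the configuration is stable.

Yes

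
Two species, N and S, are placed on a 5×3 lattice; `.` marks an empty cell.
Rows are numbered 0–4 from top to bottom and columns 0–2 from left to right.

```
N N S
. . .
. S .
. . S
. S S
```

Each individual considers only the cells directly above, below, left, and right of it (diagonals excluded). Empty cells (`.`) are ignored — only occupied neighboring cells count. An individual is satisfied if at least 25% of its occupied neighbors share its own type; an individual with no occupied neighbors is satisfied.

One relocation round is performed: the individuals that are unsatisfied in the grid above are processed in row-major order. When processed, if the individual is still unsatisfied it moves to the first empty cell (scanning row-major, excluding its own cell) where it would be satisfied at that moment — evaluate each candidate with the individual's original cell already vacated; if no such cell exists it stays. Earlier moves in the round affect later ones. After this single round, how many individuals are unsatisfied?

0

Initially unsatisfied (in order): (0,2).
  (0,2) → (1,1).
Resulting grid:
N N .
. S .
. S .
. . S
. S S
All satisfied now.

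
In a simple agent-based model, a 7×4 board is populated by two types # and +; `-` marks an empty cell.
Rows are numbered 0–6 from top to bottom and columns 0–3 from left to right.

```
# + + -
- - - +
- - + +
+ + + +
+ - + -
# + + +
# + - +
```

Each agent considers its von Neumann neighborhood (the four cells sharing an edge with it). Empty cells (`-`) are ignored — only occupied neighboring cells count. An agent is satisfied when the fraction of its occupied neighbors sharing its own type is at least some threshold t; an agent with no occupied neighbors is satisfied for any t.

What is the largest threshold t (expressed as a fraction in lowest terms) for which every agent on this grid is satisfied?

Row 0: (0,0)# 0/1 · (0,1)+ 1/2 · (0,2)+ 1/1
Row 1: (1,3)+ 1/1
Row 2: (2,2)+ 2/2 · (2,3)+ 3/3
Row 3: (3,0)+ 2/2 · (3,1)+ 2/2 · (3,2)+ 4/4 · (3,3)+ 2/2
Row 4: (4,0)+ 1/2 · (4,2)+ 2/2
Row 5: (5,0)# 1/3 · (5,1)+ 2/3 · (5,2)+ 3/3 · (5,3)+ 2/2
Row 6: (6,0)# 1/2 · (6,1)+ 1/2 · (6,3)+ 1/1
The smallest same-type fraction is 0/1 at (0,0), which reduces to 0/1. Any threshold above that leaves this agent unsatisfied.

0/1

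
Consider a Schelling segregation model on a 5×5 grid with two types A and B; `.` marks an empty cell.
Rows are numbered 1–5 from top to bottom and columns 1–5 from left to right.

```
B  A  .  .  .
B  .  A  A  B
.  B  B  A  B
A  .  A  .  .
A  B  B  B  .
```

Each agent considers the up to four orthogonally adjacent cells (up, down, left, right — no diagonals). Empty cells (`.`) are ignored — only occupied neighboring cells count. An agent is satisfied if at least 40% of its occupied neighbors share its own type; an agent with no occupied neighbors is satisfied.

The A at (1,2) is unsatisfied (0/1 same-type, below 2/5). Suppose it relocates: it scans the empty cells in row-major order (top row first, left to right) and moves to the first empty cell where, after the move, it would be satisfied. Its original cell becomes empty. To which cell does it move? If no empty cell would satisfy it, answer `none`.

Vacating (1,2). Empty cells in order:
  (1,3): 1/1 same-type → satisfied — stop here.

(1,3)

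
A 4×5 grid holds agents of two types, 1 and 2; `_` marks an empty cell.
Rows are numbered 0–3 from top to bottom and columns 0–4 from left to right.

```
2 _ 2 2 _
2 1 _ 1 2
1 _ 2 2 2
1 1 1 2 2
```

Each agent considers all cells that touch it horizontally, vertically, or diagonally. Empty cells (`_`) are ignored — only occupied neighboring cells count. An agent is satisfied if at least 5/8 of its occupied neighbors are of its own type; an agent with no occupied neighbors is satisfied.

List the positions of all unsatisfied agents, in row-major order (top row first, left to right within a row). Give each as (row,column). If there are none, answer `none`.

(0,0)2 1/2 unhappy
(0,2)2 1/3 unhappy
(0,3)2 2/3 ok
(1,0)2 1/3 unhappy
(1,1)1 1/5 unhappy
(1,3)1 0/6 unhappy
(1,4)2 3/4 ok
(2,0)1 3/4 ok
(2,2)2 2/6 unhappy
(2,3)2 5/7 ok
(2,4)2 4/5 ok
(3,0)1 2/2 ok
(3,1)1 3/4 ok
(3,2)1 1/4 unhappy
(3,3)2 4/5 ok
(3,4)2 3/3 ok

(0,0), (0,2), (1,0), (1,1), (1,3), (2,2), (3,2)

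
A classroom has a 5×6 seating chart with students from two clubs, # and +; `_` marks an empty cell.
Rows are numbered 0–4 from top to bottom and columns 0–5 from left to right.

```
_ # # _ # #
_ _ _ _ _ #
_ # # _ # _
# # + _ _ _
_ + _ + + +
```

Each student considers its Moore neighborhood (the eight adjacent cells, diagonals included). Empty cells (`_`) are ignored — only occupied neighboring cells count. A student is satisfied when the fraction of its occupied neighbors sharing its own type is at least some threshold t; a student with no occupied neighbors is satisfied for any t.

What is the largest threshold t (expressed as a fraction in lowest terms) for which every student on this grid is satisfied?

1/3

Row 0: (0,1)# 1/1 · (0,2)# 1/1 · (0,4)# 2/2 · (0,5)# 2/2
Row 1: (1,5)# 3/3
Row 2: (2,1)# 3/4 · (2,2)# 2/3 · (2,4)# 1/1
Row 3: (3,0)# 2/3 · (3,1)# 3/5 · (3,2)+ 2/5
Row 4: (4,1)+ 1/3 · (4,3)+ 2/2 · (4,4)+ 2/2 · (4,5)+ 1/1
The smallest same-type fraction is 1/3 at (4,1), which reduces to 1/3. Any threshold above that leaves this student unsatisfied.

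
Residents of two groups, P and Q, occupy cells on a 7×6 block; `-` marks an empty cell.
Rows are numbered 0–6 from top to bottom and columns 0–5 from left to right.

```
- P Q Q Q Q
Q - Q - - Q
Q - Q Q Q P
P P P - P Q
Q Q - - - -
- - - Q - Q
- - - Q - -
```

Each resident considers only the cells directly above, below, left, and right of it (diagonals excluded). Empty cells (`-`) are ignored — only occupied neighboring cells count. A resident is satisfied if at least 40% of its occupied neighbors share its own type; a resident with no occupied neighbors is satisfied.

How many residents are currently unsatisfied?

6

(0,1)P 0/1 unhappy
(0,2)Q 2/3 ok
(0,3)Q 2/2 ok
(0,4)Q 2/2 ok
(0,5)Q 2/2 ok
(1,0)Q 1/1 ok
(1,2)Q 2/2 ok
(1,5)Q 1/2 ok
(2,0)Q 1/2 ok
(2,2)Q 2/3 ok
(2,3)Q 2/2 ok
(2,4)Q 1/3 unhappy
(2,5)P 0/3 unhappy
(3,0)P 1/3 unhappy
(3,1)P 2/3 ok
(3,2)P 1/2 ok
(3,4)P 0/2 unhappy
(3,5)Q 0/2 unhappy
(4,0)Q 1/2 ok
(4,1)Q 1/2 ok
(5,3)Q 1/1 ok
(5,5)Q 0/0 ok
(6,3)Q 1/1 ok
Unsatisfied: (0,1), (2,4), (2,5), (3,0), (3,4), (3,5) — 6 in total.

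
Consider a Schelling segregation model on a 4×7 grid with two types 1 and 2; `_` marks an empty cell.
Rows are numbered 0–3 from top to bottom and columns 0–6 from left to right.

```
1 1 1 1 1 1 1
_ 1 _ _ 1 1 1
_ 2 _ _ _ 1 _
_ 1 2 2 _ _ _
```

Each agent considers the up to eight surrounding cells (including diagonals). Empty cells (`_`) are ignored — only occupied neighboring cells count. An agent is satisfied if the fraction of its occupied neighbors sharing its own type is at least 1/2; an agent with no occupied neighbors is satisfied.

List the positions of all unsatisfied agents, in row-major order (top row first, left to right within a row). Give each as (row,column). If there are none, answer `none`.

Row 0: (0,0)1 2/2 satisfied · (0,1)1 3/3 satisfied · (0,2)1 3/3 satisfied · (0,3)1 3/3 satisfied · (0,4)1 4/4 satisfied · (0,5)1 5/5 satisfied · (0,6)1 3/3 satisfied
Row 1: (1,1)1 3/4 satisfied · (1,4)1 5/5 satisfied · (1,5)1 6/6 satisfied · (1,6)1 4/4 satisfied
Row 2: (2,1)2 1/3 not · (2,5)1 3/3 satisfied
Row 3: (3,1)1 0/2 not · (3,2)2 2/3 satisfied · (3,3)2 1/1 satisfied

(2,1), (3,1)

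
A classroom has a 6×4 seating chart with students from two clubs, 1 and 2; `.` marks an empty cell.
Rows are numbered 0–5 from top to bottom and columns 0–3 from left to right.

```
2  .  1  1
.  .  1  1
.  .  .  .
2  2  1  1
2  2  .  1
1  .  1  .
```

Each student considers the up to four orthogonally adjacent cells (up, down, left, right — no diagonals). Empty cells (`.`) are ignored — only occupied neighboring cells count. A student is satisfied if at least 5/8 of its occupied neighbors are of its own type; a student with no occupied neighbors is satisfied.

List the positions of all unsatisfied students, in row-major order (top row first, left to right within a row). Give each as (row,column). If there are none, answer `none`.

(0,0)2 0/0 satisfied
(0,2)1 2/2 satisfied
(0,3)1 2/2 satisfied
(1,2)1 2/2 satisfied
(1,3)1 2/2 satisfied
(3,0)2 2/2 satisfied
(3,1)2 2/3 satisfied
(3,2)1 1/2 not
(3,3)1 2/2 satisfied
(4,0)2 2/3 satisfied
(4,1)2 2/2 satisfied
(4,3)1 1/1 satisfied
(5,0)1 0/1 not
(5,2)1 0/0 satisfied

(3,2), (5,0)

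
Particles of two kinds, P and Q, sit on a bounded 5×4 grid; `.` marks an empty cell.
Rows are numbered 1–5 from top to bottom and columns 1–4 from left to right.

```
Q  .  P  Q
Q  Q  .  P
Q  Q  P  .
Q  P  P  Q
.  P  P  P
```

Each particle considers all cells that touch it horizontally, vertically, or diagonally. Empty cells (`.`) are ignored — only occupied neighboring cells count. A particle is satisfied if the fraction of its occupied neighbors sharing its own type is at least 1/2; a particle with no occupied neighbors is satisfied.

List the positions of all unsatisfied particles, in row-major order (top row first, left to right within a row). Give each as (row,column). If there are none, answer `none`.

(1,1)Q 2/2 ok
(1,3)P 1/3 unhappy
(1,4)Q 0/2 unhappy
(2,1)Q 4/4 ok
(2,2)Q 4/6 ok
(2,4)P 2/3 ok
(3,1)Q 4/5 ok
(3,2)Q 4/7 ok
(3,3)P 3/6 ok
(4,1)Q 2/4 ok
(4,2)P 4/7 ok
(4,3)P 5/7 ok
(4,4)Q 0/4 unhappy
(5,2)P 3/4 ok
(5,3)P 4/5 ok
(5,4)P 2/3 ok

(1,3), (1,4), (4,4)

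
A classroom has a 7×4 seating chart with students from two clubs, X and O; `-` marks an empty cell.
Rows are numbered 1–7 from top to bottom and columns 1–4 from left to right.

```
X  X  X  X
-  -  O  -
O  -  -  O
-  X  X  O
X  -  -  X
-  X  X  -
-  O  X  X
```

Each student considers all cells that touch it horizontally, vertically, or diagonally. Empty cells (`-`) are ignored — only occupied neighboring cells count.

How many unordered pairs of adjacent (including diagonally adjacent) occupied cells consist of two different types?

10

Scan each occupied cell's neighbors to the right and below (and the two forward diagonals) so each pair is counted once.
Row 1: X(1,1)–X(1,2)= X(1,2)–X(1,3)= X(1,2)–O(2,3)≠ X(1,3)–X(1,4)= X(1,3)–O(2,3)≠ X(1,4)–O(2,3)≠  → 3/6 unlike.
Row 2: O(2,3)–O(3,4)=  → 0/1 unlike.
Row 3: O(3,1)–X(4,2)≠ O(3,4)–O(4,4)= O(3,4)–X(4,3)≠  → 2/3 unlike.
Row 4: X(4,2)–X(4,3)= X(4,2)–X(5,1)= X(4,3)–O(4,4)≠ X(4,3)–X(5,4)= O(4,4)–X(5,4)≠  → 2/5 unlike.
Row 5: X(5,1)–X(6,2)= X(5,4)–X(6,3)=  → 0/2 unlike.
Row 6: X(6,2)–X(6,3)= X(6,2)–O(7,2)≠ X(6,2)–X(7,3)= X(6,3)–X(7,3)= X(6,3)–X(7,4)= X(6,3)–O(7,2)≠  → 2/6 unlike.
Row 7: O(7,2)–X(7,3)≠ X(7,3)–X(7,4)=  → 1/2 unlike.
Total adjacent occupied pairs: 25; unlike-type pairs: 10.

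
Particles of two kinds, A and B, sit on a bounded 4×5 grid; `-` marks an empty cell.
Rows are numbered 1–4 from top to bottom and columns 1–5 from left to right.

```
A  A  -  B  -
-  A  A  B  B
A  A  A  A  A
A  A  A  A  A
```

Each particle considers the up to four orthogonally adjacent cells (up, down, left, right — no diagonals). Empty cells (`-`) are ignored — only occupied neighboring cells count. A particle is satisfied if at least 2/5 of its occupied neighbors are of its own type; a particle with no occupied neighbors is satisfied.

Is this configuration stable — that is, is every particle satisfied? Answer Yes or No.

(1,1)A 1/1 ok
(1,2)A 2/2 ok
(1,4)B 1/1 ok
(2,2)A 3/3 ok
(2,3)A 2/3 ok
(2,4)B 2/4 ok
(2,5)B 1/2 ok
(3,1)A 2/2 ok
(3,2)A 4/4 ok
(3,3)A 4/4 ok
(3,4)A 3/4 ok
(3,5)A 2/3 ok
(4,1)A 2/2 ok
(4,2)A 3/3 ok
(4,3)A 3/3 ok
(4,4)A 3/3 ok
(4,5)A 2/2 ok
All meet the threshold, so the configuration is stable.

Yes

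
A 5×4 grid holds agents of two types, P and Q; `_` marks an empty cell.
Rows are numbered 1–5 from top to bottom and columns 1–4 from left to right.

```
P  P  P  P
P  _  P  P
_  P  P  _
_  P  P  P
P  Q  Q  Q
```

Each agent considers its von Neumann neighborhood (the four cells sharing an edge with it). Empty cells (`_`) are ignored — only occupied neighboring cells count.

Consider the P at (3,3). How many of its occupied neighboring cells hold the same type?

3

Occupied neighbors of (3,3): (2,3)=P, (4,3)=P, (3,2)=P.
Same type (P): 3 of 3.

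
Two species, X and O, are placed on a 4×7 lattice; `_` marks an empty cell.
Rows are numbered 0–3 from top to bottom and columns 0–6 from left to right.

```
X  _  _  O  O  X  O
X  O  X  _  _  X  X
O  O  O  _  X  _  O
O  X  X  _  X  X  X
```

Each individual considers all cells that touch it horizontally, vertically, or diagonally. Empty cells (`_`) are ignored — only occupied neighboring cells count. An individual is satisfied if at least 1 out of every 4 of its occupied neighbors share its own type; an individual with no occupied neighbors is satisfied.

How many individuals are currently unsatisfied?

Row 0: (0,0)X 1/2 satisfied · (0,3)O 1/2 satisfied · (0,4)O 1/3 satisfied · (0,5)X 2/4 satisfied · (0,6)O 0/3 not
Row 1: (1,0)X 1/4 satisfied · (1,1)O 3/6 satisfied · (1,2)X 0/4 not · (1,5)X 3/6 satisfied · (1,6)X 2/4 satisfied
Row 2: (2,0)O 3/5 satisfied · (2,1)O 4/8 satisfied · (2,2)O 2/5 satisfied · (2,4)X 3/3 satisfied · (2,6)O 0/4 not
Row 3: (3,0)O 2/3 satisfied · (3,1)X 1/5 not · (3,2)X 1/3 satisfied · (3,4)X 2/2 satisfied · (3,5)X 3/4 satisfied · (3,6)X 1/2 satisfied
Unsatisfied: (0,6), (1,2), (2,6), (3,1) — 4 in total.

4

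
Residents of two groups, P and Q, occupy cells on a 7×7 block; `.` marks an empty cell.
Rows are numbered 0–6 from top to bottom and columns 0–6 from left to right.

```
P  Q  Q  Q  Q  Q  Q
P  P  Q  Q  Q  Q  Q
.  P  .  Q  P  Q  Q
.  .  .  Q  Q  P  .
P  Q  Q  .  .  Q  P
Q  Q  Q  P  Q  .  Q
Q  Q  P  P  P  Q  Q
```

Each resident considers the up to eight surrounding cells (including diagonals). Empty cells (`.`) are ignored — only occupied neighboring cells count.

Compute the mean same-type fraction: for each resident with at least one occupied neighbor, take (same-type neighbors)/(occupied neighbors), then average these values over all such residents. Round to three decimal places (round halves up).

0.691

(0,0)P 2/3
(0,1)Q 2/5
(0,2)Q 4/5
(0,3)Q 5/5
(0,4)Q 5/5
(0,5)Q 5/5
(0,6)Q 3/3
(1,0)P 3/4
(1,1)P 3/6
(1,2)Q 5/7
(1,3)Q 6/7
(1,4)Q 7/8
(1,5)Q 7/8
(1,6)Q 5/5
(2,1)P 2/3
(2,3)Q 5/6
(2,4)P 1/8
(2,5)Q 5/7
(2,6)Q 3/4
(3,3)Q 3/4
(3,4)Q 4/6
(3,5)P 2/6
(4,0)P 0/3
(4,1)Q 4/5
(4,2)Q 4/5
(4,5)Q 3/5
(4,6)P 1/3
(5,0)Q 4/5
(5,1)Q 6/8
(5,2)Q 4/7
(5,3)P 3/6
(5,4)Q 2/5
(5,6)Q 3/4
(6,0)Q 3/3
(6,1)Q 4/5
(6,2)P 2/5
(6,3)P 3/5
(6,4)P 2/4
(6,5)Q 3/4
(6,6)Q 2/2
Sum over 40 residents: 2/3 + 2/5 + 4/5 + 5/5 + 5/5 + 5/5 + 3/3 + 3/4 + 3/6 + 5/7 + 6/7 + 7/8 + 7/8 + 5/5 + 2/3 + 5/6 + 1/8 + 5/7 + 3/4 + 3/4 + 4/6 + 2/6 + 0/3 + 4/5 + 4/5 + 3/5 + 1/3 + 4/5 + 6/8 + 4/7 + 3/6 + 2/5 + 3/4 + 3/3 + 4/5 + 2/5 + 3/5 + 2/4 + 3/4 + 2/2 = 7737/280; mean = 7737/280 ÷ 40 = 7737/11200 = 0.690803… → 0.691.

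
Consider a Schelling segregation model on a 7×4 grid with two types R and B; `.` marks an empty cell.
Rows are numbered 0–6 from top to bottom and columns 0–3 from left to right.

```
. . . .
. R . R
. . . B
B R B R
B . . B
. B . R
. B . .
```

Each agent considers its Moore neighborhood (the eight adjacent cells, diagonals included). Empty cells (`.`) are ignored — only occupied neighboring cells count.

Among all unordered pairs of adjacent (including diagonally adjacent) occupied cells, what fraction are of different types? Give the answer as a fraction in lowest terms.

Scan each occupied cell's neighbors to the right and below (and the two forward diagonals) so each pair is counted once.
Row 1: R(1,3)–B(2,3)≠  → 1/1 unlike.
Row 2: B(2,3)–R(3,3)≠ B(2,3)–B(3,2)=  → 1/2 unlike.
Row 3: B(3,0)–R(3,1)≠ B(3,0)–B(4,0)= R(3,1)–B(3,2)≠ R(3,1)–B(4,0)≠ B(3,2)–R(3,3)≠ B(3,2)–B(4,3)= R(3,3)–B(4,3)≠  → 5/7 unlike.
Row 4: B(4,0)–B(5,1)= B(4,3)–R(5,3)≠  → 1/2 unlike.
Row 5: B(5,1)–B(6,1)=  → 0/1 unlike.
Total adjacent occupied pairs: 13; unlike-type pairs: 8.
8/13 is already in lowest terms.

8/13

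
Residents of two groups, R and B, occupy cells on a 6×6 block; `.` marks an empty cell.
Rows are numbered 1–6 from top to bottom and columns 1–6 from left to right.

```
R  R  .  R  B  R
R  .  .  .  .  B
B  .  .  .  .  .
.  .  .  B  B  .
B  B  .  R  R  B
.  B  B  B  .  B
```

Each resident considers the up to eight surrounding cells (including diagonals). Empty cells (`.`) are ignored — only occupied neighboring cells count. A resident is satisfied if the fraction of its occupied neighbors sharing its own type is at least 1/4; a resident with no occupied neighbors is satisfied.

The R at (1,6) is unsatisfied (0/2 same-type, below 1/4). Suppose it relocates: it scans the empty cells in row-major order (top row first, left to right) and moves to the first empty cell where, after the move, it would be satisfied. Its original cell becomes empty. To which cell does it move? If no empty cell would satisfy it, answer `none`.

Vacating (1,6). Empty cells in order:
  (1,3): 2/2 same-type → satisfied — stop here.

(1,3)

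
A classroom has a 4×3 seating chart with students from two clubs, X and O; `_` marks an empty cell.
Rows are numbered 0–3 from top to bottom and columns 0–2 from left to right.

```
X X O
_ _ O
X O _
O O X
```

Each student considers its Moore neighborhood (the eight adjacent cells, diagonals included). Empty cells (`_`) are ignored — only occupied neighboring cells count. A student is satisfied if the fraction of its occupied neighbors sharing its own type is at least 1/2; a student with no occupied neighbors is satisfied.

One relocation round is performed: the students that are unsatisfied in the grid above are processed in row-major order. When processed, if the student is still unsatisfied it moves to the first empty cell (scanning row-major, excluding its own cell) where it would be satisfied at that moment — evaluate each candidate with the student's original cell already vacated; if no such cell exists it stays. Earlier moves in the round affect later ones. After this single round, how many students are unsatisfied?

1

Initially unsatisfied (in order): (0,1), (2,0), (3,2).
  (0,1) → (1,0).
  (2,0) → (0,1).
  (3,2) → (1,1).
Resulting grid:
X X O
X X O
_ O _
O O _
Unsatisfied now: (0,2).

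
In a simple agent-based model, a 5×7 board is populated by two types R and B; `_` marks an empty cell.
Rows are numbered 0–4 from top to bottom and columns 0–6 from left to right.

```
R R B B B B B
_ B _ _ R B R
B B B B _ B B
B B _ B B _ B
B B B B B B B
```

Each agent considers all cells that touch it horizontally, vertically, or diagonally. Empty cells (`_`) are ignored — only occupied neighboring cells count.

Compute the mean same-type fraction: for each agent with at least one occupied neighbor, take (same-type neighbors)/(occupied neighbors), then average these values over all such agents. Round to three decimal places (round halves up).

(0,0)R 1/2
(0,1)R 1/3
(0,2)B 2/3
(0,3)B 2/3
(0,4)B 3/4
(0,5)B 3/5
(0,6)B 2/3
(1,1)B 4/6
(1,4)R 0/6
(1,5)B 5/7
(1,6)R 0/5
(2,0)B 4/4
(2,1)B 5/5
(2,2)B 5/5
(2,3)B 3/4
(2,5)B 4/6
(2,6)B 3/4
(3,0)B 5/5
(3,1)B 7/7
(3,3)B 6/6
(3,4)B 6/6
(3,6)B 4/4
(4,0)B 3/3
(4,1)B 4/4
(4,2)B 4/4
(4,3)B 4/4
(4,4)B 4/4
(4,5)B 4/4
(4,6)B 2/2
Sum over 29 agents: 1/2 + 1/3 + 2/3 + 2/3 + 3/4 + 3/5 + 2/3 + 4/6 + 0/6 + 5/7 + 0/5 + 4/4 + 5/5 + 5/5 + 3/4 + 4/6 + 3/4 + 5/5 + 7/7 + 6/6 + 6/6 + 4/4 + 3/3 + 4/4 + 4/4 + 4/4 + 4/4 + 4/4 + 2/2 = 9547/420; mean = 9547/420 ÷ 29 = 9547/12180 = 0.783825… → 0.784.

0.784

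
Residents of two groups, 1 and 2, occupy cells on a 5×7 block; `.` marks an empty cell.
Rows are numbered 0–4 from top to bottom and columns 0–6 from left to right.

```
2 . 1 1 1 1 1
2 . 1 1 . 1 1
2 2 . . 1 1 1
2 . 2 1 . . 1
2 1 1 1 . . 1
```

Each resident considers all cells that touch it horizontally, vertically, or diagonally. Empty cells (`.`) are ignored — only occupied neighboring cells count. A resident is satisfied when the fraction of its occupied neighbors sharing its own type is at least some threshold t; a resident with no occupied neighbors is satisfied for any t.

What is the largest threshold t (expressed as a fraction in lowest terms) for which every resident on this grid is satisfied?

(0,0)2 1/1
(0,2)1 3/3
(0,3)1 4/4
(0,4)1 4/4
(0,5)1 4/4
(0,6)1 3/3
(1,0)2 3/3
(1,2)1 3/4
(1,3)1 5/5
(1,5)1 7/7
(1,6)1 5/5
(2,0)2 3/3
(2,1)2 4/5
(2,4)1 4/4
(2,5)1 5/5
(2,6)1 4/4
(3,0)2 3/4
(3,2)2 1/5
(3,3)1 3/4
(3,6)1 3/3
(4,0)2 1/2
(4,1)1 1/4
(4,2)1 3/4
(4,3)1 2/3
(4,6)1 1/1
The smallest same-type fraction is 1/5 at (3,2), which reduces to 1/5. Any threshold above that leaves this resident unsatisfied.

1/5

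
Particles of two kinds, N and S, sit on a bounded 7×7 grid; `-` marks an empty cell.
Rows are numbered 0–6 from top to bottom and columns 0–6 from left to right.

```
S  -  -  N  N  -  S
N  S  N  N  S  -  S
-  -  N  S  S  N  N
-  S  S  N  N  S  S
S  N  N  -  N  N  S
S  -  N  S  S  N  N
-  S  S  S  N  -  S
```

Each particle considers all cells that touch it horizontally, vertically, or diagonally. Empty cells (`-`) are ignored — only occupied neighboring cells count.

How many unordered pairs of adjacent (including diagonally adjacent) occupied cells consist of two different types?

53

Scan each occupied cell's neighbors to the right and below (and the two forward diagonals) so each pair is counted once.
From row 0: 3 unlike of 9 pairs (running 3/9).
From row 1: 10 unlike of 15 pairs (running 13/24).
From row 2: 12 unlike of 18 pairs (running 25/42).
From row 3: 9 unlike of 19 pairs (running 34/61).
From row 4: 9 unlike of 17 pairs (running 43/78).
From row 5: 9 unlike of 16 pairs (running 52/94).
From row 6: 1 unlike of 3 pairs (running 53/97).
Total adjacent occupied pairs: 97; unlike-type pairs: 53.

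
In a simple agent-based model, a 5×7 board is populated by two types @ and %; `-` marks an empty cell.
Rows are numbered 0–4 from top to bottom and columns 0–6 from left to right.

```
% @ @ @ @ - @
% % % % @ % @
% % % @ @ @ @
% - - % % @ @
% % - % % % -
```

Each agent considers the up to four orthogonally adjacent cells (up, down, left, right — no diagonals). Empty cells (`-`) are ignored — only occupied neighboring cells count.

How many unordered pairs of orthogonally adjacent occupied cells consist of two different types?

Scan each occupied cell's neighbors to the right and below so each pair is counted once.
From row 0: 4 unlike of 10 pairs (running 4/10).
From row 1: 5 unlike of 13 pairs (running 9/23).
From row 2: 3 unlike of 11 pairs (running 12/34).
From row 3: 2 unlike of 7 pairs (running 14/41).
From row 4: 0 unlike of 3 pairs (running 14/44).
Total adjacent occupied pairs: 44; unlike-type pairs: 14.

14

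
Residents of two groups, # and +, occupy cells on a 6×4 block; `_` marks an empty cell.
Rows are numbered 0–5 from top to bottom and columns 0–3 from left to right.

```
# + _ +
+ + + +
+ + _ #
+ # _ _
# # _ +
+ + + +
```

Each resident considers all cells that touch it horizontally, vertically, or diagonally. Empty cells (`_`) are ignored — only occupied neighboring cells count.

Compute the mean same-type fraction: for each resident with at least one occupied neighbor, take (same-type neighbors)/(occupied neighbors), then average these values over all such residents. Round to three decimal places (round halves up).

(0,0)# 0/3
(0,1)+ 3/4
(0,3)+ 2/2
(1,0)+ 4/5
(1,1)+ 5/6
(1,2)+ 5/6
(1,3)+ 2/3
(2,0)+ 4/5
(2,1)+ 5/6
(2,3)# 0/2
(3,0)+ 2/5
(3,1)# 2/5
(4,0)# 2/5
(4,1)# 2/6
(4,3)+ 2/2
(5,0)+ 1/3
(5,1)+ 2/4
(5,2)+ 3/4
(5,3)+ 2/2
Sum over 19 residents: 0/3 + 3/4 + 2/2 + 4/5 + 5/6 + 5/6 + 2/3 + 4/5 + 5/6 + 0/2 + 2/5 + 2/5 + 2/5 + 2/6 + 2/2 + 1/3 + 2/4 + 3/4 + 2/2 = 349/30; mean = 349/30 ÷ 19 = 349/570 = 0.612280… → 0.612.

0.612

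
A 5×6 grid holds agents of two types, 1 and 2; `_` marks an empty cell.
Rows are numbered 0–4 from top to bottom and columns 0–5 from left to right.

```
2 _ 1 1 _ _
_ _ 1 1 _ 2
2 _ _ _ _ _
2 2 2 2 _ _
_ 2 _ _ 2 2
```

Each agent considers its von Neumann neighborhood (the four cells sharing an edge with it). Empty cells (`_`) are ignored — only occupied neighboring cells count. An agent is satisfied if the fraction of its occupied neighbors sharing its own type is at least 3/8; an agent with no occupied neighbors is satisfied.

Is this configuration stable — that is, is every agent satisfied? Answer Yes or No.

Yes

Row 0: (0,0)2 0/0 ok · (0,2)1 2/2 ok · (0,3)1 2/2 ok
Row 1: (1,2)1 2/2 ok · (1,3)1 2/2 ok · (1,5)2 0/0 ok
Row 2: (2,0)2 1/1 ok
Row 3: (3,0)2 2/2 ok · (3,1)2 3/3 ok · (3,2)2 2/2 ok · (3,3)2 1/1 ok
Row 4: (4,1)2 1/1 ok · (4,4)2 1/1 ok · (4,5)2 1/1 ok
All meet the threshold, so the configuration is stable.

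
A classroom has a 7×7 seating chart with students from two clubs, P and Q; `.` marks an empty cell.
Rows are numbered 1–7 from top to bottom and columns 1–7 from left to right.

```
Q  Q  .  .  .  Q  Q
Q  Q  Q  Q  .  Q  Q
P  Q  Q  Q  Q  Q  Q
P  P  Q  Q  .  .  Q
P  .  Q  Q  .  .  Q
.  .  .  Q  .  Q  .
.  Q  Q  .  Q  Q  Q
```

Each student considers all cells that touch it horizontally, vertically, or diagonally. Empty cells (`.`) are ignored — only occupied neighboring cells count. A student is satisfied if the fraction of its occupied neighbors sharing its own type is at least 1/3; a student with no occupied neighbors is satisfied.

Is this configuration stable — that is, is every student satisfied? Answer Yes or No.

Yes

Row 1: (1,1)Q 3/3 ✓ · (1,2)Q 4/4 ✓ · (1,6)Q 3/3 ✓ · (1,7)Q 3/3 ✓
Row 2: (2,1)Q 4/5 ✓ · (2,2)Q 6/7 ✓ · (2,3)Q 6/6 ✓ · (2,4)Q 4/4 ✓ · (2,6)Q 6/6 ✓ · (2,7)Q 5/5 ✓
Row 3: (3,1)P 2/5 ✓ · (3,2)Q 5/8 ✓ · (3,3)Q 7/8 ✓ · (3,4)Q 6/6 ✓ · (3,5)Q 5/5 ✓ · (3,6)Q 5/5 ✓ · (3,7)Q 4/4 ✓
Row 4: (4,1)P 3/4 ✓ · (4,2)P 3/7 ✓ · (4,3)Q 6/7 ✓ · (4,4)Q 6/6 ✓ · (4,7)Q 3/3 ✓
Row 5: (5,1)P 2/2 ✓ · (5,3)Q 4/5 ✓ · (5,4)Q 4/4 ✓ · (5,7)Q 2/2 ✓
Row 6: (6,4)Q 4/4 ✓ · (6,6)Q 4/4 ✓
Row 7: (7,2)Q 1/1 ✓ · (7,3)Q 2/2 ✓ · (7,5)Q 3/3 ✓ · (7,6)Q 3/3 ✓ · (7,7)Q 2/2 ✓
All meet the threshold, so the configuration is stable.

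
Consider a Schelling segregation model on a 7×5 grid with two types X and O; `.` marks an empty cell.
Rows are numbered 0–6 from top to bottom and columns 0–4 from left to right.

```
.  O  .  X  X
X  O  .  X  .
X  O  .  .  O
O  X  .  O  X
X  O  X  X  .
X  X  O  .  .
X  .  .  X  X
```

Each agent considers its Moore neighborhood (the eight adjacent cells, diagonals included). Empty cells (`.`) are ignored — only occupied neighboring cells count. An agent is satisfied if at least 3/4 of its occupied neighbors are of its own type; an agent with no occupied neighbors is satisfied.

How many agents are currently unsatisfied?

18

(0,1)O 1/2 ✗
(0,3)X 2/2 ✓
(0,4)X 2/2 ✓
(1,0)X 1/4 ✗
(1,1)O 2/4 ✗
(1,3)X 2/3 ✗
(2,0)X 2/5 ✗
(2,1)O 2/5 ✗
(2,4)O 1/3 ✗
(3,0)O 2/5 ✗
(3,1)X 3/6 ✗
(3,3)O 1/4 ✗
(3,4)X 1/3 ✗
(4,0)X 3/5 ✗
(4,1)O 2/7 ✗
(4,2)X 3/6 ✗
(4,3)X 2/4 ✗
(5,0)X 3/4 ✓
(5,1)X 4/6 ✗
(5,2)O 1/5 ✗
(6,0)X 2/2 ✓
(6,3)X 1/2 ✗
(6,4)X 1/1 ✓
Unsatisfied: (0,1), (1,0), (1,1), (1,3), (2,0), (2,1), (2,4), (3,0), (3,1), (3,3), (3,4), (4,0), (4,1), (4,2), (4,3), (5,1), (5,2), (6,3) — 18 in total.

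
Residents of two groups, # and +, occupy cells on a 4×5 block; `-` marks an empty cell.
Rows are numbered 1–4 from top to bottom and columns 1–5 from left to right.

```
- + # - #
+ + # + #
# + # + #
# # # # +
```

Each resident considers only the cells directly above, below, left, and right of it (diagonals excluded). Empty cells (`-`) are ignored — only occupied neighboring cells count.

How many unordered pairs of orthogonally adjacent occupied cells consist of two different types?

13

Scan each occupied cell's neighbors to the right and below so each pair is counted once.
Row 1: +(1,2)–#(1,3)≠ +(1,2)–+(2,2)= #(1,3)–#(2,3)= #(1,5)–#(2,5)=  → 1/4 unlike.
Row 2: +(2,1)–+(2,2)= +(2,1)–#(3,1)≠ +(2,2)–#(2,3)≠ +(2,2)–+(3,2)= #(2,3)–+(2,4)≠ #(2,3)–#(3,3)= +(2,4)–#(2,5)≠ +(2,4)–+(3,4)= #(2,5)–#(3,5)=  → 4/9 unlike.
Row 3: #(3,1)–+(3,2)≠ #(3,1)–#(4,1)= +(3,2)–#(3,3)≠ +(3,2)–#(4,2)≠ #(3,3)–+(3,4)≠ #(3,3)–#(4,3)= +(3,4)–#(3,5)≠ +(3,4)–#(4,4)≠ #(3,5)–+(4,5)≠  → 7/9 unlike.
Row 4: #(4,1)–#(4,2)= #(4,2)–#(4,3)= #(4,3)–#(4,4)= #(4,4)–+(4,5)≠  → 1/4 unlike.
Total adjacent occupied pairs: 26; unlike-type pairs: 13.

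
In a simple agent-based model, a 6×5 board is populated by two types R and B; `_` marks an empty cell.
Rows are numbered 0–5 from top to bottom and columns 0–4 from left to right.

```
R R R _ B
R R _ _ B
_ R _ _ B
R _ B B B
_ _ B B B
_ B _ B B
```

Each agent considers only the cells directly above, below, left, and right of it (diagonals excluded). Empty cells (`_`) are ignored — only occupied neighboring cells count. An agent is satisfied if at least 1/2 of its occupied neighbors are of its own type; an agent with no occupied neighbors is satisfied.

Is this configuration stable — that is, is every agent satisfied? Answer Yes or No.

Yes

Row 0: (0,0)R 2/2 ok · (0,1)R 3/3 ok · (0,2)R 1/1 ok · (0,4)B 1/1 ok
Row 1: (1,0)R 2/2 ok · (1,1)R 3/3 ok · (1,4)B 2/2 ok
Row 2: (2,1)R 1/1 ok · (2,4)B 2/2 ok
Row 3: (3,0)R 0/0 ok · (3,2)B 2/2 ok · (3,3)B 3/3 ok · (3,4)B 3/3 ok
Row 4: (4,2)B 2/2 ok · (4,3)B 4/4 ok · (4,4)B 3/3 ok
Row 5: (5,1)B 0/0 ok · (5,3)B 2/2 ok · (5,4)B 2/2 ok
All meet the threshold, so the configuration is stable.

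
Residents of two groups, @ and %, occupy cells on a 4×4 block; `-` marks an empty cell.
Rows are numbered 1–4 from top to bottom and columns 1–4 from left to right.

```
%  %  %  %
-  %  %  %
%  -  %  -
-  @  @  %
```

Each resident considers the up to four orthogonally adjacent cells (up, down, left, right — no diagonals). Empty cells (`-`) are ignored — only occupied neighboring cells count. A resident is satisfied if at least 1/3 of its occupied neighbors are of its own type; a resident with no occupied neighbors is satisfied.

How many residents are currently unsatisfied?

Row 1: (1,1)% 1/1 ✓ · (1,2)% 3/3 ✓ · (1,3)% 3/3 ✓ · (1,4)% 2/2 ✓
Row 2: (2,2)% 2/2 ✓ · (2,3)% 4/4 ✓ · (2,4)% 2/2 ✓
Row 3: (3,1)% 0/0 ✓ · (3,3)% 1/2 ✓
Row 4: (4,2)@ 1/1 ✓ · (4,3)@ 1/3 ✓ · (4,4)% 0/1 ✗
Unsatisfied: (4,4) — 1 in total.

1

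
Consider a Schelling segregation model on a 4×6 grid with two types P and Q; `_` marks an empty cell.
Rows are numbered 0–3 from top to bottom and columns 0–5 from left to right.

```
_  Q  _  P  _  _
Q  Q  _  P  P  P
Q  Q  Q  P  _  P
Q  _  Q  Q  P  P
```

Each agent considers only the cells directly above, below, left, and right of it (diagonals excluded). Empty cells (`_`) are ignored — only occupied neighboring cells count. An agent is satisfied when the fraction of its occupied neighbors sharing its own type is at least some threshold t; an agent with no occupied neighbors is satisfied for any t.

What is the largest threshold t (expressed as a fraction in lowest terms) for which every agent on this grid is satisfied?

1/3

(0,1)Q 1/1
(0,3)P 1/1
(1,0)Q 2/2
(1,1)Q 3/3
(1,3)P 3/3
(1,4)P 2/2
(1,5)P 2/2
(2,0)Q 3/3
(2,1)Q 3/3
(2,2)Q 2/3
(2,3)P 1/3
(2,5)P 2/2
(3,0)Q 1/1
(3,2)Q 2/2
(3,3)Q 1/3
(3,4)P 1/2
(3,5)P 2/2
The smallest same-type fraction is 1/3 at (2,3), which reduces to 1/3. Any threshold above that leaves this agent unsatisfied.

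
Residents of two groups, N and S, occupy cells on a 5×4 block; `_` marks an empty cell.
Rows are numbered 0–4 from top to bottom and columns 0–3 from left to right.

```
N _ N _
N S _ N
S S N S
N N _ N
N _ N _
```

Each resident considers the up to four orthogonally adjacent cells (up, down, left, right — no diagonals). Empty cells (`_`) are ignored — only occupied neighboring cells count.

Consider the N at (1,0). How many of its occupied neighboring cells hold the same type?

Occupied neighbors of (1,0): (0,0)=N, (2,0)=S, (1,1)=S.
Same type (N): 1 of 3.

1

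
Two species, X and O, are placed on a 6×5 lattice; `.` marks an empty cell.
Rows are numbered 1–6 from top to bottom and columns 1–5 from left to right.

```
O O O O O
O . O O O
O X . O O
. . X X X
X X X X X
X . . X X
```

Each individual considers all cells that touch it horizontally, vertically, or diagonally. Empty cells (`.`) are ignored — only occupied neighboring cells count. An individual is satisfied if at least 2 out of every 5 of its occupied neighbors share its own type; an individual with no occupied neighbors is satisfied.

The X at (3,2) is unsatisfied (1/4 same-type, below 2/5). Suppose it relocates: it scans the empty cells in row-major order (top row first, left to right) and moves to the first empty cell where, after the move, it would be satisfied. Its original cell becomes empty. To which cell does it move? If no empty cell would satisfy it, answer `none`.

(3,3)

Vacating (3,2). Empty cells in order:
  (2,2): 0/6 same-type → still unsatisfied.
  (3,3): 2/5 same-type → satisfied — stop here.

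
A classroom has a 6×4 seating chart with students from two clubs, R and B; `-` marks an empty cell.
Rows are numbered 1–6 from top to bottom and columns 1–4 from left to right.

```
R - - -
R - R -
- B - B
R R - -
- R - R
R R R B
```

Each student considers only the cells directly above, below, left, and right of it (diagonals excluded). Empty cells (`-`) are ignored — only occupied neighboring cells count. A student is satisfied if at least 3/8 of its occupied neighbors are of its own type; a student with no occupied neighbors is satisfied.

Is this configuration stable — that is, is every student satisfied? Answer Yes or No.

(1,1)R 1/1 satisfied
(2,1)R 1/1 satisfied
(2,3)R 0/0 satisfied
(3,2)B 0/1 not
(3,4)B 0/0 satisfied
(4,1)R 1/1 satisfied
(4,2)R 2/3 satisfied
(5,2)R 2/2 satisfied
(5,4)R 0/1 not
(6,1)R 1/1 satisfied
(6,2)R 3/3 satisfied
(6,3)R 1/2 satisfied
(6,4)B 0/2 not
For instance (3,2) has only 0/1 same-type neighbors, below 3/8.

No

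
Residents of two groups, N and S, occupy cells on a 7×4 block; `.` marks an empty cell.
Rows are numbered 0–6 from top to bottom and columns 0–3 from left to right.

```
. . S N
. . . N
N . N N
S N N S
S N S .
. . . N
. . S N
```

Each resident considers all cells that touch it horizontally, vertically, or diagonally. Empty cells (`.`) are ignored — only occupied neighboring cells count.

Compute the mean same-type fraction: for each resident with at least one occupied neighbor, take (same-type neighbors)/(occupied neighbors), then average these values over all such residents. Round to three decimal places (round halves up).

0.425

(0,2)S 0/2
(0,3)N 1/2
(1,3)N 3/4
(2,0)N 1/2
(2,2)N 4/5
(2,3)N 3/4
(3,0)S 1/4
(3,1)N 4/7
(3,2)N 4/6
(3,3)S 1/4
(4,0)S 1/3
(4,1)N 2/5
(4,2)S 1/5
(5,3)N 1/3
(6,2)S 0/2
(6,3)N 1/2
Sum over 16 residents: 0/2 + 1/2 + 3/4 + 1/2 + 4/5 + 3/4 + 1/4 + 4/7 + 4/6 + 1/4 + 1/3 + 2/5 + 1/5 + 1/3 + 0/2 + 1/2 = 1429/210; mean = 1429/210 ÷ 16 = 1429/3360 = 0.425297… → 0.425.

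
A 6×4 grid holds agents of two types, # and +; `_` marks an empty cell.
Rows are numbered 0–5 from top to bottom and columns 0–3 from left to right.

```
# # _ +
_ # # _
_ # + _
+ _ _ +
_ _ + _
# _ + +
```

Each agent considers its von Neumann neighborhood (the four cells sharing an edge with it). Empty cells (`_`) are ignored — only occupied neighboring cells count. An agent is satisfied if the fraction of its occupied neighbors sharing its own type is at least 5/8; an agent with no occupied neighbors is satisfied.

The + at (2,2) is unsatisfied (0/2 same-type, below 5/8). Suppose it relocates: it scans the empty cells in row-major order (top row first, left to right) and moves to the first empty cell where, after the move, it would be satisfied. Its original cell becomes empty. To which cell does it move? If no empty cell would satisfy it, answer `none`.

(2,3)

Vacating (2,2). Empty cells in order:
  (0,2): 1/3 same-type → still unsatisfied.
  (1,0): 0/2 same-type → still unsatisfied.
  (1,3): 1/2 same-type → still unsatisfied.
  (2,0): 1/2 same-type → still unsatisfied.
  (2,3): 1/1 same-type → satisfied — stop here.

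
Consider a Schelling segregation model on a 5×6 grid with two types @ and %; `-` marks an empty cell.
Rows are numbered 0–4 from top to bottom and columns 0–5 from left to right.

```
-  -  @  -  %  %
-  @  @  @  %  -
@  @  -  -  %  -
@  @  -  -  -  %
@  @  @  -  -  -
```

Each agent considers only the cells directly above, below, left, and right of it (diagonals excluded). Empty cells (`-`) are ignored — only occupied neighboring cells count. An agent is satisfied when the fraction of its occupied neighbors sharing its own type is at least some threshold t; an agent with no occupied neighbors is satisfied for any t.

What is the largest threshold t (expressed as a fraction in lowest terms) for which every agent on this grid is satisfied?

1/2

(0,2)@ 1/1
(0,4)% 2/2
(0,5)% 1/1
(1,1)@ 2/2
(1,2)@ 3/3
(1,3)@ 1/2
(1,4)% 2/3
(2,0)@ 2/2
(2,1)@ 3/3
(2,4)% 1/1
(3,0)@ 3/3
(3,1)@ 3/3
(3,5)% — no occupied neighbors
(4,0)@ 2/2
(4,1)@ 3/3
(4,2)@ 1/1
The smallest same-type fraction is 1/2 at (1,3), which reduces to 1/2. Any threshold above that leaves this agent unsatisfied.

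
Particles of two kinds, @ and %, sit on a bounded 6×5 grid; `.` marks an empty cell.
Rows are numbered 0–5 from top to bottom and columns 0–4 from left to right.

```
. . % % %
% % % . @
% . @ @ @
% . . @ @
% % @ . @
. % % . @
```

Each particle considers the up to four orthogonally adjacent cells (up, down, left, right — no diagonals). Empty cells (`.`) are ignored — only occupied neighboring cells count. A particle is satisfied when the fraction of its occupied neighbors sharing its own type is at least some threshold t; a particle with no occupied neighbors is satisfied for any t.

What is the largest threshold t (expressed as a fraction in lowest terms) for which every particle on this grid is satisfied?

Row 0: (0,2)% 2/2 · (0,3)% 2/2 · (0,4)% 1/2
Row 1: (1,0)% 2/2 · (1,1)% 2/2 · (1,2)% 2/3 · (1,4)@ 1/2
Row 2: (2,0)% 2/2 · (2,2)@ 1/2 · (2,3)@ 3/3 · (2,4)@ 3/3
Row 3: (3,0)% 2/2 · (3,3)@ 2/2 · (3,4)@ 3/3
Row 4: (4,0)% 2/2 · (4,1)% 2/3 · (4,2)@ 0/2 · (4,4)@ 2/2
Row 5: (5,1)% 2/2 · (5,2)% 1/2 · (5,4)@ 1/1
The smallest same-type fraction is 0/2 at (4,2), which reduces to 0/1. Any threshold above that leaves this particle unsatisfied.

0/1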